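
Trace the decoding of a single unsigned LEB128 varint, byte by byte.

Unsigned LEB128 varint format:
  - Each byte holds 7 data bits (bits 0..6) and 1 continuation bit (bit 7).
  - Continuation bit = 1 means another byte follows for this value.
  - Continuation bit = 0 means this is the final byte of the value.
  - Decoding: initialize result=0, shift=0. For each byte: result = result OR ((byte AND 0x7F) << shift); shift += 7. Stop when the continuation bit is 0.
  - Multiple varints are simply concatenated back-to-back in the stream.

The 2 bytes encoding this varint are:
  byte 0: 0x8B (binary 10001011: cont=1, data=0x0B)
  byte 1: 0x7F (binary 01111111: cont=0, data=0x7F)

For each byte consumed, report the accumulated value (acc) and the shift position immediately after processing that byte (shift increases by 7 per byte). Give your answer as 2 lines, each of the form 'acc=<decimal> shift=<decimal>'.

byte 0=0x8B: payload=0x0B=11, contrib = 11<<0 = 11; acc -> 11, shift -> 7
byte 1=0x7F: payload=0x7F=127, contrib = 127<<7 = 16256; acc -> 16267, shift -> 14

Answer: acc=11 shift=7
acc=16267 shift=14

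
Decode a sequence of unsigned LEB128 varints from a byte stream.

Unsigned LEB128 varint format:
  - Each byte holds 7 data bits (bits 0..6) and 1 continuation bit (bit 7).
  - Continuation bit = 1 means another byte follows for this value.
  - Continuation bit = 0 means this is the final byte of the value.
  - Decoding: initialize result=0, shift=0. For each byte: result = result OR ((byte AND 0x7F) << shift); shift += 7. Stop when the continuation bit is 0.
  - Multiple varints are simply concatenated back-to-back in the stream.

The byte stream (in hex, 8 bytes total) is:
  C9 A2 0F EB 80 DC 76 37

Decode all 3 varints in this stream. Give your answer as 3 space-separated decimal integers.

Answer: 250185 248971371 55

Derivation:
  byte[0]=0xC9 cont=1 payload=0x49=73: acc |= 73<<0 -> acc=73 shift=7
  byte[1]=0xA2 cont=1 payload=0x22=34: acc |= 34<<7 -> acc=4425 shift=14
  byte[2]=0x0F cont=0 payload=0x0F=15: acc |= 15<<14 -> acc=250185 shift=21 [end]
Varint 1: bytes[0:3] = C9 A2 0F -> value 250185 (3 byte(s))
  byte[3]=0xEB cont=1 payload=0x6B=107: acc |= 107<<0 -> acc=107 shift=7
  byte[4]=0x80 cont=1 payload=0x00=0: acc |= 0<<7 -> acc=107 shift=14
  byte[5]=0xDC cont=1 payload=0x5C=92: acc |= 92<<14 -> acc=1507435 shift=21
  byte[6]=0x76 cont=0 payload=0x76=118: acc |= 118<<21 -> acc=248971371 shift=28 [end]
Varint 2: bytes[3:7] = EB 80 DC 76 -> value 248971371 (4 byte(s))
  byte[7]=0x37 cont=0 payload=0x37=55: acc |= 55<<0 -> acc=55 shift=7 [end]
Varint 3: bytes[7:8] = 37 -> value 55 (1 byte(s))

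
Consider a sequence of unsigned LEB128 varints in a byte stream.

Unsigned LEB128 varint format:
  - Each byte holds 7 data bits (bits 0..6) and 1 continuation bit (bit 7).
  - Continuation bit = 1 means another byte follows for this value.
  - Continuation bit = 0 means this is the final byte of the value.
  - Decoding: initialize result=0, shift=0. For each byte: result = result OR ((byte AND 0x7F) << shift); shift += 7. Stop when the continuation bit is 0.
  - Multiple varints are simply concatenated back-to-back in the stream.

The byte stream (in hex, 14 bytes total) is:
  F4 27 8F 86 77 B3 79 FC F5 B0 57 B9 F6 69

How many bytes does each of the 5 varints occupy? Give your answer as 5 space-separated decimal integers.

Answer: 2 3 2 4 3

Derivation:
  byte[0]=0xF4 cont=1 payload=0x74=116: acc |= 116<<0 -> acc=116 shift=7
  byte[1]=0x27 cont=0 payload=0x27=39: acc |= 39<<7 -> acc=5108 shift=14 [end]
Varint 1: bytes[0:2] = F4 27 -> value 5108 (2 byte(s))
  byte[2]=0x8F cont=1 payload=0x0F=15: acc |= 15<<0 -> acc=15 shift=7
  byte[3]=0x86 cont=1 payload=0x06=6: acc |= 6<<7 -> acc=783 shift=14
  byte[4]=0x77 cont=0 payload=0x77=119: acc |= 119<<14 -> acc=1950479 shift=21 [end]
Varint 2: bytes[2:5] = 8F 86 77 -> value 1950479 (3 byte(s))
  byte[5]=0xB3 cont=1 payload=0x33=51: acc |= 51<<0 -> acc=51 shift=7
  byte[6]=0x79 cont=0 payload=0x79=121: acc |= 121<<7 -> acc=15539 shift=14 [end]
Varint 3: bytes[5:7] = B3 79 -> value 15539 (2 byte(s))
  byte[7]=0xFC cont=1 payload=0x7C=124: acc |= 124<<0 -> acc=124 shift=7
  byte[8]=0xF5 cont=1 payload=0x75=117: acc |= 117<<7 -> acc=15100 shift=14
  byte[9]=0xB0 cont=1 payload=0x30=48: acc |= 48<<14 -> acc=801532 shift=21
  byte[10]=0x57 cont=0 payload=0x57=87: acc |= 87<<21 -> acc=183253756 shift=28 [end]
Varint 4: bytes[7:11] = FC F5 B0 57 -> value 183253756 (4 byte(s))
  byte[11]=0xB9 cont=1 payload=0x39=57: acc |= 57<<0 -> acc=57 shift=7
  byte[12]=0xF6 cont=1 payload=0x76=118: acc |= 118<<7 -> acc=15161 shift=14
  byte[13]=0x69 cont=0 payload=0x69=105: acc |= 105<<14 -> acc=1735481 shift=21 [end]
Varint 5: bytes[11:14] = B9 F6 69 -> value 1735481 (3 byte(s))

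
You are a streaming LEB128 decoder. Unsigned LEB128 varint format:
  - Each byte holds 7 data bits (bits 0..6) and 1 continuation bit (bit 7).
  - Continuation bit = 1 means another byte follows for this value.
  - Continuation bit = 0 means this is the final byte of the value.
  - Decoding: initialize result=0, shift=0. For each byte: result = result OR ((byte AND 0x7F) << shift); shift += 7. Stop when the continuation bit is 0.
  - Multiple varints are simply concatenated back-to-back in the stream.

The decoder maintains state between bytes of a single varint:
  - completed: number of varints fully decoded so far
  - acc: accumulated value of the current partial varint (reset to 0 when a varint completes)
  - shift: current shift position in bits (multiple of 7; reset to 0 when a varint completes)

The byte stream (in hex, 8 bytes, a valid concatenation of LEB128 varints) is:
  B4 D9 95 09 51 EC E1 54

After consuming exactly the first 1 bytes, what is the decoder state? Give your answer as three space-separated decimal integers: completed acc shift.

Answer: 0 52 7

Derivation:
byte[0]=0xB4 cont=1 payload=0x34: acc |= 52<<0 -> completed=0 acc=52 shift=7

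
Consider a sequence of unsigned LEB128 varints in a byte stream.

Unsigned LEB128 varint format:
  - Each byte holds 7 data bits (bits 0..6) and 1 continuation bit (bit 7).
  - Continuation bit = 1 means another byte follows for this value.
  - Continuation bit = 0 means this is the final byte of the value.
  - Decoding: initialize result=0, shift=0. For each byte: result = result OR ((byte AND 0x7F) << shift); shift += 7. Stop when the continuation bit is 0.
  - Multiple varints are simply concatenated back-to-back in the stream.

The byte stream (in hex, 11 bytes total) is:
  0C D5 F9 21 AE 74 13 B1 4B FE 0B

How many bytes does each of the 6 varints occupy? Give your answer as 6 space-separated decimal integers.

  byte[0]=0x0C cont=0 payload=0x0C=12: acc |= 12<<0 -> acc=12 shift=7 [end]
Varint 1: bytes[0:1] = 0C -> value 12 (1 byte(s))
  byte[1]=0xD5 cont=1 payload=0x55=85: acc |= 85<<0 -> acc=85 shift=7
  byte[2]=0xF9 cont=1 payload=0x79=121: acc |= 121<<7 -> acc=15573 shift=14
  byte[3]=0x21 cont=0 payload=0x21=33: acc |= 33<<14 -> acc=556245 shift=21 [end]
Varint 2: bytes[1:4] = D5 F9 21 -> value 556245 (3 byte(s))
  byte[4]=0xAE cont=1 payload=0x2E=46: acc |= 46<<0 -> acc=46 shift=7
  byte[5]=0x74 cont=0 payload=0x74=116: acc |= 116<<7 -> acc=14894 shift=14 [end]
Varint 3: bytes[4:6] = AE 74 -> value 14894 (2 byte(s))
  byte[6]=0x13 cont=0 payload=0x13=19: acc |= 19<<0 -> acc=19 shift=7 [end]
Varint 4: bytes[6:7] = 13 -> value 19 (1 byte(s))
  byte[7]=0xB1 cont=1 payload=0x31=49: acc |= 49<<0 -> acc=49 shift=7
  byte[8]=0x4B cont=0 payload=0x4B=75: acc |= 75<<7 -> acc=9649 shift=14 [end]
Varint 5: bytes[7:9] = B1 4B -> value 9649 (2 byte(s))
  byte[9]=0xFE cont=1 payload=0x7E=126: acc |= 126<<0 -> acc=126 shift=7
  byte[10]=0x0B cont=0 payload=0x0B=11: acc |= 11<<7 -> acc=1534 shift=14 [end]
Varint 6: bytes[9:11] = FE 0B -> value 1534 (2 byte(s))

Answer: 1 3 2 1 2 2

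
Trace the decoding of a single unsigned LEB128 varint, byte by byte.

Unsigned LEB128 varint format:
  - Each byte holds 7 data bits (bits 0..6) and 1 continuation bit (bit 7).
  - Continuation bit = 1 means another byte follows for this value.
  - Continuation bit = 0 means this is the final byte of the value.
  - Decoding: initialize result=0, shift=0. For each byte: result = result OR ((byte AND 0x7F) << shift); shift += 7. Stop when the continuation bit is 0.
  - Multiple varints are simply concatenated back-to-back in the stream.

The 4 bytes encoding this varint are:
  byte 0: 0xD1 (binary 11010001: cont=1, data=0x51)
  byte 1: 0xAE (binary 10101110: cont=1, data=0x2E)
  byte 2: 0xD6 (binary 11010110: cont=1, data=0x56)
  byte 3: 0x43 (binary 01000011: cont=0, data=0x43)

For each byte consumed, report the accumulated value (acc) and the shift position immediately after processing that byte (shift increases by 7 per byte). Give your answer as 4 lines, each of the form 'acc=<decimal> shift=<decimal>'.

byte 0=0xD1: payload=0x51=81, contrib = 81<<0 = 81; acc -> 81, shift -> 7
byte 1=0xAE: payload=0x2E=46, contrib = 46<<7 = 5888; acc -> 5969, shift -> 14
byte 2=0xD6: payload=0x56=86, contrib = 86<<14 = 1409024; acc -> 1414993, shift -> 21
byte 3=0x43: payload=0x43=67, contrib = 67<<21 = 140509184; acc -> 141924177, shift -> 28

Answer: acc=81 shift=7
acc=5969 shift=14
acc=1414993 shift=21
acc=141924177 shift=28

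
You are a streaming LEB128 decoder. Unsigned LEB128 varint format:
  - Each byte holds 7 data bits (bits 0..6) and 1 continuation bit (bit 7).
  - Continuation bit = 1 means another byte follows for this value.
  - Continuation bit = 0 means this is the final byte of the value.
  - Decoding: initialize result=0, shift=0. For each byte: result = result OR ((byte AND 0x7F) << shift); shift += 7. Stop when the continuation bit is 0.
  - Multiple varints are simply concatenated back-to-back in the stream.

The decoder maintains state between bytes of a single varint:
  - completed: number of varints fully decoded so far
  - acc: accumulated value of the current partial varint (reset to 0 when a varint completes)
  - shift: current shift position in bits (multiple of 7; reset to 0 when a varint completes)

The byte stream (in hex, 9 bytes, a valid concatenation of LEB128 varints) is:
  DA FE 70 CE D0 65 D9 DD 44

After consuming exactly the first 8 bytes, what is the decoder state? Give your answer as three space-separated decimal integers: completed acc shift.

byte[0]=0xDA cont=1 payload=0x5A: acc |= 90<<0 -> completed=0 acc=90 shift=7
byte[1]=0xFE cont=1 payload=0x7E: acc |= 126<<7 -> completed=0 acc=16218 shift=14
byte[2]=0x70 cont=0 payload=0x70: varint #1 complete (value=1851226); reset -> completed=1 acc=0 shift=0
byte[3]=0xCE cont=1 payload=0x4E: acc |= 78<<0 -> completed=1 acc=78 shift=7
byte[4]=0xD0 cont=1 payload=0x50: acc |= 80<<7 -> completed=1 acc=10318 shift=14
byte[5]=0x65 cont=0 payload=0x65: varint #2 complete (value=1665102); reset -> completed=2 acc=0 shift=0
byte[6]=0xD9 cont=1 payload=0x59: acc |= 89<<0 -> completed=2 acc=89 shift=7
byte[7]=0xDD cont=1 payload=0x5D: acc |= 93<<7 -> completed=2 acc=11993 shift=14

Answer: 2 11993 14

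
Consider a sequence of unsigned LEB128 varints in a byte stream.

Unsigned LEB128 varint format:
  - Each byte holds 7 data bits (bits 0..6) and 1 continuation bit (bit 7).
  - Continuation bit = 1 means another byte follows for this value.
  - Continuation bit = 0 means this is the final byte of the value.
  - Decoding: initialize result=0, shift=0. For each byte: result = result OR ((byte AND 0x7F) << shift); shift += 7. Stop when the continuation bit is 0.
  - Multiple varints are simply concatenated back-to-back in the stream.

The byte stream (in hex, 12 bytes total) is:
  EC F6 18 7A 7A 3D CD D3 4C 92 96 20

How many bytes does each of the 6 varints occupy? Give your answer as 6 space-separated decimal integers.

Answer: 3 1 1 1 3 3

Derivation:
  byte[0]=0xEC cont=1 payload=0x6C=108: acc |= 108<<0 -> acc=108 shift=7
  byte[1]=0xF6 cont=1 payload=0x76=118: acc |= 118<<7 -> acc=15212 shift=14
  byte[2]=0x18 cont=0 payload=0x18=24: acc |= 24<<14 -> acc=408428 shift=21 [end]
Varint 1: bytes[0:3] = EC F6 18 -> value 408428 (3 byte(s))
  byte[3]=0x7A cont=0 payload=0x7A=122: acc |= 122<<0 -> acc=122 shift=7 [end]
Varint 2: bytes[3:4] = 7A -> value 122 (1 byte(s))
  byte[4]=0x7A cont=0 payload=0x7A=122: acc |= 122<<0 -> acc=122 shift=7 [end]
Varint 3: bytes[4:5] = 7A -> value 122 (1 byte(s))
  byte[5]=0x3D cont=0 payload=0x3D=61: acc |= 61<<0 -> acc=61 shift=7 [end]
Varint 4: bytes[5:6] = 3D -> value 61 (1 byte(s))
  byte[6]=0xCD cont=1 payload=0x4D=77: acc |= 77<<0 -> acc=77 shift=7
  byte[7]=0xD3 cont=1 payload=0x53=83: acc |= 83<<7 -> acc=10701 shift=14
  byte[8]=0x4C cont=0 payload=0x4C=76: acc |= 76<<14 -> acc=1255885 shift=21 [end]
Varint 5: bytes[6:9] = CD D3 4C -> value 1255885 (3 byte(s))
  byte[9]=0x92 cont=1 payload=0x12=18: acc |= 18<<0 -> acc=18 shift=7
  byte[10]=0x96 cont=1 payload=0x16=22: acc |= 22<<7 -> acc=2834 shift=14
  byte[11]=0x20 cont=0 payload=0x20=32: acc |= 32<<14 -> acc=527122 shift=21 [end]
Varint 6: bytes[9:12] = 92 96 20 -> value 527122 (3 byte(s))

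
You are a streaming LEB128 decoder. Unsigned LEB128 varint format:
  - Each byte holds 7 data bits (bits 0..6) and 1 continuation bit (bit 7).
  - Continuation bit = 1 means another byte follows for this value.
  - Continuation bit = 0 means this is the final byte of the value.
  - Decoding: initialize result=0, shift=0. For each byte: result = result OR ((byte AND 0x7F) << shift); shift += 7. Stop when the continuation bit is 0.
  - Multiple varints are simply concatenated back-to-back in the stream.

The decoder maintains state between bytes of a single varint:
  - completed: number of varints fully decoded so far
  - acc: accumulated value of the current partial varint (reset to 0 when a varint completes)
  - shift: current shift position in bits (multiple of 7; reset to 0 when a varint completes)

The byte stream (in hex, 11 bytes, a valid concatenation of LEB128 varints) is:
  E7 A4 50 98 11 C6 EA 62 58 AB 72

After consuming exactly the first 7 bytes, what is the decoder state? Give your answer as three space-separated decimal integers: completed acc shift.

Answer: 2 13638 14

Derivation:
byte[0]=0xE7 cont=1 payload=0x67: acc |= 103<<0 -> completed=0 acc=103 shift=7
byte[1]=0xA4 cont=1 payload=0x24: acc |= 36<<7 -> completed=0 acc=4711 shift=14
byte[2]=0x50 cont=0 payload=0x50: varint #1 complete (value=1315431); reset -> completed=1 acc=0 shift=0
byte[3]=0x98 cont=1 payload=0x18: acc |= 24<<0 -> completed=1 acc=24 shift=7
byte[4]=0x11 cont=0 payload=0x11: varint #2 complete (value=2200); reset -> completed=2 acc=0 shift=0
byte[5]=0xC6 cont=1 payload=0x46: acc |= 70<<0 -> completed=2 acc=70 shift=7
byte[6]=0xEA cont=1 payload=0x6A: acc |= 106<<7 -> completed=2 acc=13638 shift=14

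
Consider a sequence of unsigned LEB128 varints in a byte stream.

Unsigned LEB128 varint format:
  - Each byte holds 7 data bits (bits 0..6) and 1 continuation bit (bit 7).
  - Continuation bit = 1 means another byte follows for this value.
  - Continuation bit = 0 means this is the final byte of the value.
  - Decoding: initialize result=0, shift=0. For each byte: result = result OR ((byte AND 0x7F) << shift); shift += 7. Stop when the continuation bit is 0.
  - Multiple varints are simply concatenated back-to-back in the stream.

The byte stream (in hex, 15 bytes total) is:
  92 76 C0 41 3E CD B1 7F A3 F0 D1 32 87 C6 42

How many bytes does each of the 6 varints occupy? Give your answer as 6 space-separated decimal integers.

Answer: 2 2 1 3 4 3

Derivation:
  byte[0]=0x92 cont=1 payload=0x12=18: acc |= 18<<0 -> acc=18 shift=7
  byte[1]=0x76 cont=0 payload=0x76=118: acc |= 118<<7 -> acc=15122 shift=14 [end]
Varint 1: bytes[0:2] = 92 76 -> value 15122 (2 byte(s))
  byte[2]=0xC0 cont=1 payload=0x40=64: acc |= 64<<0 -> acc=64 shift=7
  byte[3]=0x41 cont=0 payload=0x41=65: acc |= 65<<7 -> acc=8384 shift=14 [end]
Varint 2: bytes[2:4] = C0 41 -> value 8384 (2 byte(s))
  byte[4]=0x3E cont=0 payload=0x3E=62: acc |= 62<<0 -> acc=62 shift=7 [end]
Varint 3: bytes[4:5] = 3E -> value 62 (1 byte(s))
  byte[5]=0xCD cont=1 payload=0x4D=77: acc |= 77<<0 -> acc=77 shift=7
  byte[6]=0xB1 cont=1 payload=0x31=49: acc |= 49<<7 -> acc=6349 shift=14
  byte[7]=0x7F cont=0 payload=0x7F=127: acc |= 127<<14 -> acc=2087117 shift=21 [end]
Varint 4: bytes[5:8] = CD B1 7F -> value 2087117 (3 byte(s))
  byte[8]=0xA3 cont=1 payload=0x23=35: acc |= 35<<0 -> acc=35 shift=7
  byte[9]=0xF0 cont=1 payload=0x70=112: acc |= 112<<7 -> acc=14371 shift=14
  byte[10]=0xD1 cont=1 payload=0x51=81: acc |= 81<<14 -> acc=1341475 shift=21
  byte[11]=0x32 cont=0 payload=0x32=50: acc |= 50<<21 -> acc=106199075 shift=28 [end]
Varint 5: bytes[8:12] = A3 F0 D1 32 -> value 106199075 (4 byte(s))
  byte[12]=0x87 cont=1 payload=0x07=7: acc |= 7<<0 -> acc=7 shift=7
  byte[13]=0xC6 cont=1 payload=0x46=70: acc |= 70<<7 -> acc=8967 shift=14
  byte[14]=0x42 cont=0 payload=0x42=66: acc |= 66<<14 -> acc=1090311 shift=21 [end]
Varint 6: bytes[12:15] = 87 C6 42 -> value 1090311 (3 byte(s))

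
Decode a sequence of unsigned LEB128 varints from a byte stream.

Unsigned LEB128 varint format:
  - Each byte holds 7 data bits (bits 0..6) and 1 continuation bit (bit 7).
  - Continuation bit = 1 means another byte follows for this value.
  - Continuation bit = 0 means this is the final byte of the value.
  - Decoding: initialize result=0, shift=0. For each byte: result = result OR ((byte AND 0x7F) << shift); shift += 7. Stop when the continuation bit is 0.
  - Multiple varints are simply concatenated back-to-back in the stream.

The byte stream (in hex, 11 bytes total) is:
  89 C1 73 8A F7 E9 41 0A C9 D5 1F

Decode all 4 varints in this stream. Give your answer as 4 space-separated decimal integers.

  byte[0]=0x89 cont=1 payload=0x09=9: acc |= 9<<0 -> acc=9 shift=7
  byte[1]=0xC1 cont=1 payload=0x41=65: acc |= 65<<7 -> acc=8329 shift=14
  byte[2]=0x73 cont=0 payload=0x73=115: acc |= 115<<14 -> acc=1892489 shift=21 [end]
Varint 1: bytes[0:3] = 89 C1 73 -> value 1892489 (3 byte(s))
  byte[3]=0x8A cont=1 payload=0x0A=10: acc |= 10<<0 -> acc=10 shift=7
  byte[4]=0xF7 cont=1 payload=0x77=119: acc |= 119<<7 -> acc=15242 shift=14
  byte[5]=0xE9 cont=1 payload=0x69=105: acc |= 105<<14 -> acc=1735562 shift=21
  byte[6]=0x41 cont=0 payload=0x41=65: acc |= 65<<21 -> acc=138050442 shift=28 [end]
Varint 2: bytes[3:7] = 8A F7 E9 41 -> value 138050442 (4 byte(s))
  byte[7]=0x0A cont=0 payload=0x0A=10: acc |= 10<<0 -> acc=10 shift=7 [end]
Varint 3: bytes[7:8] = 0A -> value 10 (1 byte(s))
  byte[8]=0xC9 cont=1 payload=0x49=73: acc |= 73<<0 -> acc=73 shift=7
  byte[9]=0xD5 cont=1 payload=0x55=85: acc |= 85<<7 -> acc=10953 shift=14
  byte[10]=0x1F cont=0 payload=0x1F=31: acc |= 31<<14 -> acc=518857 shift=21 [end]
Varint 4: bytes[8:11] = C9 D5 1F -> value 518857 (3 byte(s))

Answer: 1892489 138050442 10 518857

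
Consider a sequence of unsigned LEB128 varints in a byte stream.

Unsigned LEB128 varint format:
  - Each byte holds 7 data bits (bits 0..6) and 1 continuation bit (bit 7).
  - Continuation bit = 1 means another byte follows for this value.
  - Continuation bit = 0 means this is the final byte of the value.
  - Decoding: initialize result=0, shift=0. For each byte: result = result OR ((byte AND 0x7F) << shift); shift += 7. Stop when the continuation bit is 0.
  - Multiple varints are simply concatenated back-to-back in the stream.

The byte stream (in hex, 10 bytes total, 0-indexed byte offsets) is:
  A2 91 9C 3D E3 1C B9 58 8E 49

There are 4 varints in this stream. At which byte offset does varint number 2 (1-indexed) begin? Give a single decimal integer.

Answer: 4

Derivation:
  byte[0]=0xA2 cont=1 payload=0x22=34: acc |= 34<<0 -> acc=34 shift=7
  byte[1]=0x91 cont=1 payload=0x11=17: acc |= 17<<7 -> acc=2210 shift=14
  byte[2]=0x9C cont=1 payload=0x1C=28: acc |= 28<<14 -> acc=460962 shift=21
  byte[3]=0x3D cont=0 payload=0x3D=61: acc |= 61<<21 -> acc=128387234 shift=28 [end]
Varint 1: bytes[0:4] = A2 91 9C 3D -> value 128387234 (4 byte(s))
  byte[4]=0xE3 cont=1 payload=0x63=99: acc |= 99<<0 -> acc=99 shift=7
  byte[5]=0x1C cont=0 payload=0x1C=28: acc |= 28<<7 -> acc=3683 shift=14 [end]
Varint 2: bytes[4:6] = E3 1C -> value 3683 (2 byte(s))
  byte[6]=0xB9 cont=1 payload=0x39=57: acc |= 57<<0 -> acc=57 shift=7
  byte[7]=0x58 cont=0 payload=0x58=88: acc |= 88<<7 -> acc=11321 shift=14 [end]
Varint 3: bytes[6:8] = B9 58 -> value 11321 (2 byte(s))
  byte[8]=0x8E cont=1 payload=0x0E=14: acc |= 14<<0 -> acc=14 shift=7
  byte[9]=0x49 cont=0 payload=0x49=73: acc |= 73<<7 -> acc=9358 shift=14 [end]
Varint 4: bytes[8:10] = 8E 49 -> value 9358 (2 byte(s))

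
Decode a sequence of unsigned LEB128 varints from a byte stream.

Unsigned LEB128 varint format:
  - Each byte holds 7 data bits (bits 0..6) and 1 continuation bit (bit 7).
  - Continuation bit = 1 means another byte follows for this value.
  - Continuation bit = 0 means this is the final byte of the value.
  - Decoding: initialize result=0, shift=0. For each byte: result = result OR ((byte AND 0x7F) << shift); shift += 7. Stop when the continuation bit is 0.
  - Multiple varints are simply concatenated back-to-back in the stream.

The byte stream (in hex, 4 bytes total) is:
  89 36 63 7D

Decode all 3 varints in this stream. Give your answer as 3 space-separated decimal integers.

  byte[0]=0x89 cont=1 payload=0x09=9: acc |= 9<<0 -> acc=9 shift=7
  byte[1]=0x36 cont=0 payload=0x36=54: acc |= 54<<7 -> acc=6921 shift=14 [end]
Varint 1: bytes[0:2] = 89 36 -> value 6921 (2 byte(s))
  byte[2]=0x63 cont=0 payload=0x63=99: acc |= 99<<0 -> acc=99 shift=7 [end]
Varint 2: bytes[2:3] = 63 -> value 99 (1 byte(s))
  byte[3]=0x7D cont=0 payload=0x7D=125: acc |= 125<<0 -> acc=125 shift=7 [end]
Varint 3: bytes[3:4] = 7D -> value 125 (1 byte(s))

Answer: 6921 99 125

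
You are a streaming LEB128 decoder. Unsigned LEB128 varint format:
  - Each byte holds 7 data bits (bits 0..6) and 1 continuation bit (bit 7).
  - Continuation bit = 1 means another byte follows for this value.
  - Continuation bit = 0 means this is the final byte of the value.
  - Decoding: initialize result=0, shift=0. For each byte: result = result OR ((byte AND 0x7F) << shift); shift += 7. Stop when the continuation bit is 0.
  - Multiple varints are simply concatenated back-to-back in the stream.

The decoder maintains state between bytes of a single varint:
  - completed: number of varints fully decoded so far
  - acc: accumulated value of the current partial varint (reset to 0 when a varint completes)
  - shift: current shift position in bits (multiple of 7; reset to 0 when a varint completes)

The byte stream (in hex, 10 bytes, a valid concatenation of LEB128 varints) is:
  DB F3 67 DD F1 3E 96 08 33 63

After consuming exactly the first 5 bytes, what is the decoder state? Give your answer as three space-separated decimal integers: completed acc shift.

byte[0]=0xDB cont=1 payload=0x5B: acc |= 91<<0 -> completed=0 acc=91 shift=7
byte[1]=0xF3 cont=1 payload=0x73: acc |= 115<<7 -> completed=0 acc=14811 shift=14
byte[2]=0x67 cont=0 payload=0x67: varint #1 complete (value=1702363); reset -> completed=1 acc=0 shift=0
byte[3]=0xDD cont=1 payload=0x5D: acc |= 93<<0 -> completed=1 acc=93 shift=7
byte[4]=0xF1 cont=1 payload=0x71: acc |= 113<<7 -> completed=1 acc=14557 shift=14

Answer: 1 14557 14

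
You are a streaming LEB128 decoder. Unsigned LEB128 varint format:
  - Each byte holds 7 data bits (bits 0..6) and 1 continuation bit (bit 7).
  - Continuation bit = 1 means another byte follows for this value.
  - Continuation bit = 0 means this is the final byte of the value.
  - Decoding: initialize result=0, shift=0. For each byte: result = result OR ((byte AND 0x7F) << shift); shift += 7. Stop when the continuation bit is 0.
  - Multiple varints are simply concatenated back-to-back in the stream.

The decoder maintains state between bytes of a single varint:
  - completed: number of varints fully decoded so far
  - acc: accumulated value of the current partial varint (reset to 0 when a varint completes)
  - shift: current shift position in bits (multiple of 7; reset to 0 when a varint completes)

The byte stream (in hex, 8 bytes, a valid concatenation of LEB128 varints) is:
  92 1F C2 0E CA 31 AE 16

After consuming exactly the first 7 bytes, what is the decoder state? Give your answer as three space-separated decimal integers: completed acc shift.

Answer: 3 46 7

Derivation:
byte[0]=0x92 cont=1 payload=0x12: acc |= 18<<0 -> completed=0 acc=18 shift=7
byte[1]=0x1F cont=0 payload=0x1F: varint #1 complete (value=3986); reset -> completed=1 acc=0 shift=0
byte[2]=0xC2 cont=1 payload=0x42: acc |= 66<<0 -> completed=1 acc=66 shift=7
byte[3]=0x0E cont=0 payload=0x0E: varint #2 complete (value=1858); reset -> completed=2 acc=0 shift=0
byte[4]=0xCA cont=1 payload=0x4A: acc |= 74<<0 -> completed=2 acc=74 shift=7
byte[5]=0x31 cont=0 payload=0x31: varint #3 complete (value=6346); reset -> completed=3 acc=0 shift=0
byte[6]=0xAE cont=1 payload=0x2E: acc |= 46<<0 -> completed=3 acc=46 shift=7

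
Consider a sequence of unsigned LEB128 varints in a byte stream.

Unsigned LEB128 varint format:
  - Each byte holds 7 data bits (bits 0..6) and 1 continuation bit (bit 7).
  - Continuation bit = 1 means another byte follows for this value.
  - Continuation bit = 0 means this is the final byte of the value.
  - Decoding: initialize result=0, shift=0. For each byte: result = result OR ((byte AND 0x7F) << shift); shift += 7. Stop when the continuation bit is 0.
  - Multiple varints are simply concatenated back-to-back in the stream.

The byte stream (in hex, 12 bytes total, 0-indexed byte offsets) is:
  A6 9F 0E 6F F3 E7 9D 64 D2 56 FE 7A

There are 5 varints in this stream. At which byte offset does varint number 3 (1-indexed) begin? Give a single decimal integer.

  byte[0]=0xA6 cont=1 payload=0x26=38: acc |= 38<<0 -> acc=38 shift=7
  byte[1]=0x9F cont=1 payload=0x1F=31: acc |= 31<<7 -> acc=4006 shift=14
  byte[2]=0x0E cont=0 payload=0x0E=14: acc |= 14<<14 -> acc=233382 shift=21 [end]
Varint 1: bytes[0:3] = A6 9F 0E -> value 233382 (3 byte(s))
  byte[3]=0x6F cont=0 payload=0x6F=111: acc |= 111<<0 -> acc=111 shift=7 [end]
Varint 2: bytes[3:4] = 6F -> value 111 (1 byte(s))
  byte[4]=0xF3 cont=1 payload=0x73=115: acc |= 115<<0 -> acc=115 shift=7
  byte[5]=0xE7 cont=1 payload=0x67=103: acc |= 103<<7 -> acc=13299 shift=14
  byte[6]=0x9D cont=1 payload=0x1D=29: acc |= 29<<14 -> acc=488435 shift=21
  byte[7]=0x64 cont=0 payload=0x64=100: acc |= 100<<21 -> acc=210203635 shift=28 [end]
Varint 3: bytes[4:8] = F3 E7 9D 64 -> value 210203635 (4 byte(s))
  byte[8]=0xD2 cont=1 payload=0x52=82: acc |= 82<<0 -> acc=82 shift=7
  byte[9]=0x56 cont=0 payload=0x56=86: acc |= 86<<7 -> acc=11090 shift=14 [end]
Varint 4: bytes[8:10] = D2 56 -> value 11090 (2 byte(s))
  byte[10]=0xFE cont=1 payload=0x7E=126: acc |= 126<<0 -> acc=126 shift=7
  byte[11]=0x7A cont=0 payload=0x7A=122: acc |= 122<<7 -> acc=15742 shift=14 [end]
Varint 5: bytes[10:12] = FE 7A -> value 15742 (2 byte(s))

Answer: 4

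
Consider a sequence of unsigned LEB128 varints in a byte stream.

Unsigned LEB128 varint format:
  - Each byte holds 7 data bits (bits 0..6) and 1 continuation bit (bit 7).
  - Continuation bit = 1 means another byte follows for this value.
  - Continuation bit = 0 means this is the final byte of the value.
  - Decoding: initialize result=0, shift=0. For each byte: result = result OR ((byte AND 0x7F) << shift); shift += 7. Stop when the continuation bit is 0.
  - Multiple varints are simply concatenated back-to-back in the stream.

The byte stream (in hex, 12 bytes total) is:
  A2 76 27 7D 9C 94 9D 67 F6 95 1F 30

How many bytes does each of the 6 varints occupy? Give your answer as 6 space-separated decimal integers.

Answer: 2 1 1 4 3 1

Derivation:
  byte[0]=0xA2 cont=1 payload=0x22=34: acc |= 34<<0 -> acc=34 shift=7
  byte[1]=0x76 cont=0 payload=0x76=118: acc |= 118<<7 -> acc=15138 shift=14 [end]
Varint 1: bytes[0:2] = A2 76 -> value 15138 (2 byte(s))
  byte[2]=0x27 cont=0 payload=0x27=39: acc |= 39<<0 -> acc=39 shift=7 [end]
Varint 2: bytes[2:3] = 27 -> value 39 (1 byte(s))
  byte[3]=0x7D cont=0 payload=0x7D=125: acc |= 125<<0 -> acc=125 shift=7 [end]
Varint 3: bytes[3:4] = 7D -> value 125 (1 byte(s))
  byte[4]=0x9C cont=1 payload=0x1C=28: acc |= 28<<0 -> acc=28 shift=7
  byte[5]=0x94 cont=1 payload=0x14=20: acc |= 20<<7 -> acc=2588 shift=14
  byte[6]=0x9D cont=1 payload=0x1D=29: acc |= 29<<14 -> acc=477724 shift=21
  byte[7]=0x67 cont=0 payload=0x67=103: acc |= 103<<21 -> acc=216484380 shift=28 [end]
Varint 4: bytes[4:8] = 9C 94 9D 67 -> value 216484380 (4 byte(s))
  byte[8]=0xF6 cont=1 payload=0x76=118: acc |= 118<<0 -> acc=118 shift=7
  byte[9]=0x95 cont=1 payload=0x15=21: acc |= 21<<7 -> acc=2806 shift=14
  byte[10]=0x1F cont=0 payload=0x1F=31: acc |= 31<<14 -> acc=510710 shift=21 [end]
Varint 5: bytes[8:11] = F6 95 1F -> value 510710 (3 byte(s))
  byte[11]=0x30 cont=0 payload=0x30=48: acc |= 48<<0 -> acc=48 shift=7 [end]
Varint 6: bytes[11:12] = 30 -> value 48 (1 byte(s))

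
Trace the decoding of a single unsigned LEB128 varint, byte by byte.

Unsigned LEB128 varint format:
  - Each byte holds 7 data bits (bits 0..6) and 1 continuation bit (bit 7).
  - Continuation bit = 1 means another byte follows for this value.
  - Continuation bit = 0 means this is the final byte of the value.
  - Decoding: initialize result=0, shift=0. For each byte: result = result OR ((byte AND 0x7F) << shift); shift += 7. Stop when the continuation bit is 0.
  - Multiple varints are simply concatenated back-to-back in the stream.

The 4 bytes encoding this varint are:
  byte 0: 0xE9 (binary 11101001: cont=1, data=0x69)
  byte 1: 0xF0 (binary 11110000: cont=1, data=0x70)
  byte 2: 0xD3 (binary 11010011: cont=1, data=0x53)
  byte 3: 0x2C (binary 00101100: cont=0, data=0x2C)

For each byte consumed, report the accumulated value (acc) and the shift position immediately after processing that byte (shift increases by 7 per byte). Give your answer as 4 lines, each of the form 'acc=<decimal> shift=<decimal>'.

byte 0=0xE9: payload=0x69=105, contrib = 105<<0 = 105; acc -> 105, shift -> 7
byte 1=0xF0: payload=0x70=112, contrib = 112<<7 = 14336; acc -> 14441, shift -> 14
byte 2=0xD3: payload=0x53=83, contrib = 83<<14 = 1359872; acc -> 1374313, shift -> 21
byte 3=0x2C: payload=0x2C=44, contrib = 44<<21 = 92274688; acc -> 93649001, shift -> 28

Answer: acc=105 shift=7
acc=14441 shift=14
acc=1374313 shift=21
acc=93649001 shift=28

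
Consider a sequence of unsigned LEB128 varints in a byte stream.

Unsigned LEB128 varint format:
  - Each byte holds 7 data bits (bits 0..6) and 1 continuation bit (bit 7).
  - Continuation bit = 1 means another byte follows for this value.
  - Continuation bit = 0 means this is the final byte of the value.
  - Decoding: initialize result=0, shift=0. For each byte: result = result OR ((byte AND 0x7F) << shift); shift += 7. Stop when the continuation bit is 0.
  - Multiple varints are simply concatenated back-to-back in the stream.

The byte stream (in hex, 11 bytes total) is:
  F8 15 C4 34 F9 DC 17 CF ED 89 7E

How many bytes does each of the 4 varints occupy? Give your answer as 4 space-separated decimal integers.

Answer: 2 2 3 4

Derivation:
  byte[0]=0xF8 cont=1 payload=0x78=120: acc |= 120<<0 -> acc=120 shift=7
  byte[1]=0x15 cont=0 payload=0x15=21: acc |= 21<<7 -> acc=2808 shift=14 [end]
Varint 1: bytes[0:2] = F8 15 -> value 2808 (2 byte(s))
  byte[2]=0xC4 cont=1 payload=0x44=68: acc |= 68<<0 -> acc=68 shift=7
  byte[3]=0x34 cont=0 payload=0x34=52: acc |= 52<<7 -> acc=6724 shift=14 [end]
Varint 2: bytes[2:4] = C4 34 -> value 6724 (2 byte(s))
  byte[4]=0xF9 cont=1 payload=0x79=121: acc |= 121<<0 -> acc=121 shift=7
  byte[5]=0xDC cont=1 payload=0x5C=92: acc |= 92<<7 -> acc=11897 shift=14
  byte[6]=0x17 cont=0 payload=0x17=23: acc |= 23<<14 -> acc=388729 shift=21 [end]
Varint 3: bytes[4:7] = F9 DC 17 -> value 388729 (3 byte(s))
  byte[7]=0xCF cont=1 payload=0x4F=79: acc |= 79<<0 -> acc=79 shift=7
  byte[8]=0xED cont=1 payload=0x6D=109: acc |= 109<<7 -> acc=14031 shift=14
  byte[9]=0x89 cont=1 payload=0x09=9: acc |= 9<<14 -> acc=161487 shift=21
  byte[10]=0x7E cont=0 payload=0x7E=126: acc |= 126<<21 -> acc=264402639 shift=28 [end]
Varint 4: bytes[7:11] = CF ED 89 7E -> value 264402639 (4 byte(s))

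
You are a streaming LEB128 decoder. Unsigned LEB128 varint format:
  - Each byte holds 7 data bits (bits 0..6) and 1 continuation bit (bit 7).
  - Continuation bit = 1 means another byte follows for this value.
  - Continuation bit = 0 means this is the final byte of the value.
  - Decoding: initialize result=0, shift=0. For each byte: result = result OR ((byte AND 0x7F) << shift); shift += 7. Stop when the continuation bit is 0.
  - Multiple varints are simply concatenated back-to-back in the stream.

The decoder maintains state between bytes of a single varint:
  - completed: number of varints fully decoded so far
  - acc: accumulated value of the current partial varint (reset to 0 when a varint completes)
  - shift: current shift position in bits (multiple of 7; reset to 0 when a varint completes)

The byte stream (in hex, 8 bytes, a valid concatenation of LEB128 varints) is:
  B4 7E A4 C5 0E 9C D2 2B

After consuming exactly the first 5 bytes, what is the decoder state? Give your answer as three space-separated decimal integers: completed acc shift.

Answer: 2 0 0

Derivation:
byte[0]=0xB4 cont=1 payload=0x34: acc |= 52<<0 -> completed=0 acc=52 shift=7
byte[1]=0x7E cont=0 payload=0x7E: varint #1 complete (value=16180); reset -> completed=1 acc=0 shift=0
byte[2]=0xA4 cont=1 payload=0x24: acc |= 36<<0 -> completed=1 acc=36 shift=7
byte[3]=0xC5 cont=1 payload=0x45: acc |= 69<<7 -> completed=1 acc=8868 shift=14
byte[4]=0x0E cont=0 payload=0x0E: varint #2 complete (value=238244); reset -> completed=2 acc=0 shift=0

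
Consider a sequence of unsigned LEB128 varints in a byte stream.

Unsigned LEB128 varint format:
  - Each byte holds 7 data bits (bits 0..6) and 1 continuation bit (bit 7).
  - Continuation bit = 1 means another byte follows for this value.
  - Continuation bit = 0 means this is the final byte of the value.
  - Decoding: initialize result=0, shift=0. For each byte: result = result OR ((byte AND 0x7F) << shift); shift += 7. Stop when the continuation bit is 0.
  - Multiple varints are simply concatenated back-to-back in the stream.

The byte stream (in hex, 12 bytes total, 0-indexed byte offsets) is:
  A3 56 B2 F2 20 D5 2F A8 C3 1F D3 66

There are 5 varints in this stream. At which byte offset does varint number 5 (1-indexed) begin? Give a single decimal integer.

Answer: 10

Derivation:
  byte[0]=0xA3 cont=1 payload=0x23=35: acc |= 35<<0 -> acc=35 shift=7
  byte[1]=0x56 cont=0 payload=0x56=86: acc |= 86<<7 -> acc=11043 shift=14 [end]
Varint 1: bytes[0:2] = A3 56 -> value 11043 (2 byte(s))
  byte[2]=0xB2 cont=1 payload=0x32=50: acc |= 50<<0 -> acc=50 shift=7
  byte[3]=0xF2 cont=1 payload=0x72=114: acc |= 114<<7 -> acc=14642 shift=14
  byte[4]=0x20 cont=0 payload=0x20=32: acc |= 32<<14 -> acc=538930 shift=21 [end]
Varint 2: bytes[2:5] = B2 F2 20 -> value 538930 (3 byte(s))
  byte[5]=0xD5 cont=1 payload=0x55=85: acc |= 85<<0 -> acc=85 shift=7
  byte[6]=0x2F cont=0 payload=0x2F=47: acc |= 47<<7 -> acc=6101 shift=14 [end]
Varint 3: bytes[5:7] = D5 2F -> value 6101 (2 byte(s))
  byte[7]=0xA8 cont=1 payload=0x28=40: acc |= 40<<0 -> acc=40 shift=7
  byte[8]=0xC3 cont=1 payload=0x43=67: acc |= 67<<7 -> acc=8616 shift=14
  byte[9]=0x1F cont=0 payload=0x1F=31: acc |= 31<<14 -> acc=516520 shift=21 [end]
Varint 4: bytes[7:10] = A8 C3 1F -> value 516520 (3 byte(s))
  byte[10]=0xD3 cont=1 payload=0x53=83: acc |= 83<<0 -> acc=83 shift=7
  byte[11]=0x66 cont=0 payload=0x66=102: acc |= 102<<7 -> acc=13139 shift=14 [end]
Varint 5: bytes[10:12] = D3 66 -> value 13139 (2 byte(s))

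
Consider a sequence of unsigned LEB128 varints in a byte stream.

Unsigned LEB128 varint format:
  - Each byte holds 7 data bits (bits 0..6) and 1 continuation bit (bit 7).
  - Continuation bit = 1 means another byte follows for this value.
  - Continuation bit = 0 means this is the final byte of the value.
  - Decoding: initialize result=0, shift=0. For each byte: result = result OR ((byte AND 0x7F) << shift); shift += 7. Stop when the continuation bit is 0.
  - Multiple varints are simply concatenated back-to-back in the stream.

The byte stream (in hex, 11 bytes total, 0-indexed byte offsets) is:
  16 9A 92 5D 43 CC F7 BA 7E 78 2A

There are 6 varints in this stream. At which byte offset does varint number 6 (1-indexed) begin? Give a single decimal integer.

Answer: 10

Derivation:
  byte[0]=0x16 cont=0 payload=0x16=22: acc |= 22<<0 -> acc=22 shift=7 [end]
Varint 1: bytes[0:1] = 16 -> value 22 (1 byte(s))
  byte[1]=0x9A cont=1 payload=0x1A=26: acc |= 26<<0 -> acc=26 shift=7
  byte[2]=0x92 cont=1 payload=0x12=18: acc |= 18<<7 -> acc=2330 shift=14
  byte[3]=0x5D cont=0 payload=0x5D=93: acc |= 93<<14 -> acc=1526042 shift=21 [end]
Varint 2: bytes[1:4] = 9A 92 5D -> value 1526042 (3 byte(s))
  byte[4]=0x43 cont=0 payload=0x43=67: acc |= 67<<0 -> acc=67 shift=7 [end]
Varint 3: bytes[4:5] = 43 -> value 67 (1 byte(s))
  byte[5]=0xCC cont=1 payload=0x4C=76: acc |= 76<<0 -> acc=76 shift=7
  byte[6]=0xF7 cont=1 payload=0x77=119: acc |= 119<<7 -> acc=15308 shift=14
  byte[7]=0xBA cont=1 payload=0x3A=58: acc |= 58<<14 -> acc=965580 shift=21
  byte[8]=0x7E cont=0 payload=0x7E=126: acc |= 126<<21 -> acc=265206732 shift=28 [end]
Varint 4: bytes[5:9] = CC F7 BA 7E -> value 265206732 (4 byte(s))
  byte[9]=0x78 cont=0 payload=0x78=120: acc |= 120<<0 -> acc=120 shift=7 [end]
Varint 5: bytes[9:10] = 78 -> value 120 (1 byte(s))
  byte[10]=0x2A cont=0 payload=0x2A=42: acc |= 42<<0 -> acc=42 shift=7 [end]
Varint 6: bytes[10:11] = 2A -> value 42 (1 byte(s))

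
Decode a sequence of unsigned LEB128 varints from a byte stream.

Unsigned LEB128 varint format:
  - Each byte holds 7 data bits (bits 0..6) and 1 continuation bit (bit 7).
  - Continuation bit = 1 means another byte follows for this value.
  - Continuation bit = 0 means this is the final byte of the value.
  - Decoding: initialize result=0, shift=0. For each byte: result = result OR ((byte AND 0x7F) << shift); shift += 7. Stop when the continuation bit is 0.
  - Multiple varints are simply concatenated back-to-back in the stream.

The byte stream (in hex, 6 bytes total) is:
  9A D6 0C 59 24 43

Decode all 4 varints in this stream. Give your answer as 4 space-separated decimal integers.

  byte[0]=0x9A cont=1 payload=0x1A=26: acc |= 26<<0 -> acc=26 shift=7
  byte[1]=0xD6 cont=1 payload=0x56=86: acc |= 86<<7 -> acc=11034 shift=14
  byte[2]=0x0C cont=0 payload=0x0C=12: acc |= 12<<14 -> acc=207642 shift=21 [end]
Varint 1: bytes[0:3] = 9A D6 0C -> value 207642 (3 byte(s))
  byte[3]=0x59 cont=0 payload=0x59=89: acc |= 89<<0 -> acc=89 shift=7 [end]
Varint 2: bytes[3:4] = 59 -> value 89 (1 byte(s))
  byte[4]=0x24 cont=0 payload=0x24=36: acc |= 36<<0 -> acc=36 shift=7 [end]
Varint 3: bytes[4:5] = 24 -> value 36 (1 byte(s))
  byte[5]=0x43 cont=0 payload=0x43=67: acc |= 67<<0 -> acc=67 shift=7 [end]
Varint 4: bytes[5:6] = 43 -> value 67 (1 byte(s))

Answer: 207642 89 36 67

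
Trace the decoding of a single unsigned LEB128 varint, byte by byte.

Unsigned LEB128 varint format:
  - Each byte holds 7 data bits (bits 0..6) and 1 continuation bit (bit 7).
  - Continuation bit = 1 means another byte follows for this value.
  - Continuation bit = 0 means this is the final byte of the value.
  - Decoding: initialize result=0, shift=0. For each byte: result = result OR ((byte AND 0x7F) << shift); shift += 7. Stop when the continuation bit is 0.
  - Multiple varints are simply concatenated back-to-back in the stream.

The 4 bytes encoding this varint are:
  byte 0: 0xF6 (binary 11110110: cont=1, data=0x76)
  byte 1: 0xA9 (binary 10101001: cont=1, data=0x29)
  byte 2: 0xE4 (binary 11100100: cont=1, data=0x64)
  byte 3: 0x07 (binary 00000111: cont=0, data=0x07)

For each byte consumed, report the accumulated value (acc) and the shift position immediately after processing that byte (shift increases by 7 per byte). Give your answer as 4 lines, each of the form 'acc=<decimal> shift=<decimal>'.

byte 0=0xF6: payload=0x76=118, contrib = 118<<0 = 118; acc -> 118, shift -> 7
byte 1=0xA9: payload=0x29=41, contrib = 41<<7 = 5248; acc -> 5366, shift -> 14
byte 2=0xE4: payload=0x64=100, contrib = 100<<14 = 1638400; acc -> 1643766, shift -> 21
byte 3=0x07: payload=0x07=7, contrib = 7<<21 = 14680064; acc -> 16323830, shift -> 28

Answer: acc=118 shift=7
acc=5366 shift=14
acc=1643766 shift=21
acc=16323830 shift=28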